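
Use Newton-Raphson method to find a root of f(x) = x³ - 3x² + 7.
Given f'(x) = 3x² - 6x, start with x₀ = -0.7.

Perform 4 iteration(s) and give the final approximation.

f(x) = x³ - 3x² + 7
f'(x) = 3x² - 6x
x₀ = -0.7

Newton-Raphson formula: x_{n+1} = x_n - f(x_n)/f'(x_n)

Iteration 1:
  f(-0.700000) = 5.187000
  f'(-0.700000) = 5.670000
  x_1 = -0.700000 - 5.187000/5.670000 = -1.614815
Iteration 2:
  f(-1.614815) = -5.033715
  f'(-1.614815) = 17.511770
  x_2 = -1.614815 - (-5.033715)/17.511770 = -1.327367
Iteration 3:
  f(-1.327367) = -0.624405
  f'(-1.327367) = 13.249915
  x_3 = -1.327367 - (-0.624405)/13.249915 = -1.280242
Iteration 4:
  f(-1.280242) = -0.015401
  f'(-1.280242) = 12.598511
  x_4 = -1.280242 - (-0.015401)/12.598511 = -1.279020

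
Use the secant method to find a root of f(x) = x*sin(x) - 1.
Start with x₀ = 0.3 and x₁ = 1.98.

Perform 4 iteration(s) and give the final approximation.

f(x) = x*sin(x) - 1
x₀ = 0.3, x₁ = 1.98

Secant formula: x_{n+1} = x_n - f(x_n)(x_n - x_{n-1})/(f(x_n) - f(x_{n-1}))

Iteration 1:
  f(0.300000) = -0.911344
  f(1.980000) = 0.816527
  x_2 = 1.980000 - 0.816527×(1.980000 - 0.300000)/(0.816527 - (-0.911344))
       = 1.186095
Iteration 2:
  f(1.980000) = 0.816527
  f(1.186095) = 0.099404
  x_3 = 1.186095 - 0.099404×(1.186095 - 1.980000)/(0.099404 - 0.816527)
       = 1.076048
Iteration 3:
  f(1.186095) = 0.099404
  f(1.076048) = -0.052983
  x_4 = 1.076048 - (-0.052983)×(1.076048 - 1.186095)/(-0.052983 - 0.099404)
       = 1.114310
Iteration 4:
  f(1.076048) = -0.052983
  f(1.114310) = 0.000212
  x_5 = 1.114310 - 0.000212×(1.114310 - 1.076048)/(0.000212 - (-0.052983))
       = 1.114157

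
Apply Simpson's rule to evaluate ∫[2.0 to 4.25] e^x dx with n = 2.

f(x) = e^x
a = 2.0, b = 4.25, n = 2
h = (b - a)/n = 1.125000

Simpson's rule: (h/3)[f(x₀) + 4f(x₁) + 2f(x₂) + ... + f(xₙ)]

x_0 = 2.0000, f(x_0) = 7.389056, coefficient = 1
x_1 = 3.1250, f(x_1) = 22.759895, coefficient = 4
x_2 = 4.2500, f(x_2) = 70.105412, coefficient = 1

I ≈ (1.125000/3) × 168.534049 = 63.200268
Exact value: 62.716356
Error: 0.483912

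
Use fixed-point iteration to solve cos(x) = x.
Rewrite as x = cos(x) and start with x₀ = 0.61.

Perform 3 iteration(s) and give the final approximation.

Equation: cos(x) = x
Fixed-point form: x = cos(x)
x₀ = 0.61

x_1 = g(0.610000) = 0.819648
x_2 = g(0.819648) = 0.682479
x_3 = g(0.682479) = 0.776012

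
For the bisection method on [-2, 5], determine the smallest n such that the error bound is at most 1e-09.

We need (b-a)/2^n ≤ 1e-09
(5 - (-2))/2^n ≤ 1e-09
7/2^n ≤ 1e-09
2^n ≥ 7000000000
n ≥ log₂(7000000000) = 32.70
n ≥ 33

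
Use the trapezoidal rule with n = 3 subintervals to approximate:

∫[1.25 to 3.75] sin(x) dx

f(x) = sin(x)
a = 1.25, b = 3.75, n = 3
h = (b - a)/n = 0.833333

Trapezoidal rule: (h/2)[f(x₀) + 2f(x₁) + 2f(x₂) + ... + f(xₙ)]

x_0 = 1.2500, f(x_0) = 0.948985, coefficient = 1
x_1 = 2.0833, f(x_1) = 0.871503, coefficient = 2
x_2 = 2.9167, f(x_2) = 0.223034, coefficient = 2
x_3 = 3.7500, f(x_3) = -0.571561, coefficient = 1

I ≈ (0.833333/2) × 2.566498 = 1.069374
Exact value: 1.135882
Error: 0.066508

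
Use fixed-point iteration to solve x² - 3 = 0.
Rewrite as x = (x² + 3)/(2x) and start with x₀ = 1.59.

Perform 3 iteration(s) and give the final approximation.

Equation: x² - 3 = 0
Fixed-point form: x = (x² + 3)/(2x)
x₀ = 1.59

x_1 = g(1.590000) = 1.738396
x_2 = g(1.738396) = 1.732062
x_3 = g(1.732062) = 1.732051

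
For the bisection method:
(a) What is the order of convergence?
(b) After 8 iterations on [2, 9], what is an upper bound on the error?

(a) Bisection has linear (order 1) convergence; the error is halved each step.

(b) Error bound = (b-a)/2^n = (9 - 2)/2^{8}
    = 7/2^{8}

(a) 1 (linear); (b) error ≤ 2.73e-02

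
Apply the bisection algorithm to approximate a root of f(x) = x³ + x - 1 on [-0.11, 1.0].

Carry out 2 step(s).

f(x) = x³ + x - 1
Initial interval: [-0.11, 1.0]

Iteration 1:
  c_1 = (-0.110000 + 1.000000)/2 = 0.445000
  f(c_1) = f(0.445000) = -0.466879
  f(a) × f(c) ≥ 0, new interval: [0.445000, 1.000000]
Iteration 2:
  c_2 = (0.445000 + 1.000000)/2 = 0.722500
  f(c_2) = f(0.722500) = 0.099650
  f(a) × f(c) < 0, new interval: [0.445000, 0.722500]

After 2 iteration(s), the approximation is c_2 = 0.722500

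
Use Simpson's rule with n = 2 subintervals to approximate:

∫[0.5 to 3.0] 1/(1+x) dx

f(x) = 1/(1+x)
a = 0.5, b = 3.0, n = 2
h = (b - a)/n = 1.250000

Simpson's rule: (h/3)[f(x₀) + 4f(x₁) + 2f(x₂) + ... + f(xₙ)]

x_0 = 0.5000, f(x_0) = 0.666667, coefficient = 1
x_1 = 1.7500, f(x_1) = 0.363636, coefficient = 4
x_2 = 3.0000, f(x_2) = 0.250000, coefficient = 1

I ≈ (1.250000/3) × 2.371212 = 0.988005
Exact value: 0.980829
Error: 0.007176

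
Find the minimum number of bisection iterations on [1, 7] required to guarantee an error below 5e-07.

We need (b-a)/2^n ≤ 5e-07
(7 - 1)/2^n ≤ 5e-07
6/2^n ≤ 5e-07
2^n ≥ 12000000
n ≥ log₂(12000000) = 23.52
n ≥ 24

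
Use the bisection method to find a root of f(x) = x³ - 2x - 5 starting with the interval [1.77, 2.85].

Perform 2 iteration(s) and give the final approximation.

f(x) = x³ - 2x - 5
Initial interval: [1.77, 2.85]

Iteration 1:
  c_1 = (1.770000 + 2.850000)/2 = 2.310000
  f(c_1) = f(2.310000) = 2.706391
  f(a) × f(c) < 0, new interval: [1.770000, 2.310000]
Iteration 2:
  c_2 = (1.770000 + 2.310000)/2 = 2.040000
  f(c_2) = f(2.040000) = -0.590336
  f(a) × f(c) ≥ 0, new interval: [2.040000, 2.310000]

After 2 iteration(s), the approximation is c_2 = 2.040000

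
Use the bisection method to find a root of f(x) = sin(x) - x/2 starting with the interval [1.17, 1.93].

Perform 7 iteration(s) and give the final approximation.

f(x) = sin(x) - x/2
Initial interval: [1.17, 1.93]

Iteration 1:
  c_1 = (1.170000 + 1.930000)/2 = 1.550000
  f(c_1) = f(1.550000) = 0.224784
  f(a) × f(c) ≥ 0, new interval: [1.550000, 1.930000]
Iteration 2:
  c_2 = (1.550000 + 1.930000)/2 = 1.740000
  f(c_2) = f(1.740000) = 0.115719
  f(a) × f(c) ≥ 0, new interval: [1.740000, 1.930000]
Iteration 3:
  c_3 = (1.740000 + 1.930000)/2 = 1.835000
  f(c_3) = f(1.835000) = 0.047801
  f(a) × f(c) ≥ 0, new interval: [1.835000, 1.930000]
Iteration 4:
  c_4 = (1.835000 + 1.930000)/2 = 1.882500
  f(c_4) = f(1.882500) = 0.010562
  f(a) × f(c) ≥ 0, new interval: [1.882500, 1.930000]
Iteration 5:
  c_5 = (1.882500 + 1.930000)/2 = 1.906250
  f(c_5) = f(1.906250) = -0.008864
  f(a) × f(c) < 0, new interval: [1.882500, 1.906250]
Iteration 6:
  c_6 = (1.882500 + 1.906250)/2 = 1.894375
  f(c_6) = f(1.894375) = 0.000916
  f(a) × f(c) ≥ 0, new interval: [1.894375, 1.906250]
Iteration 7:
  c_7 = (1.894375 + 1.906250)/2 = 1.900313
  f(c_7) = f(1.900313) = -0.003957
  f(a) × f(c) < 0, new interval: [1.894375, 1.900313]

After 7 iteration(s), the approximation is c_7 = 1.900313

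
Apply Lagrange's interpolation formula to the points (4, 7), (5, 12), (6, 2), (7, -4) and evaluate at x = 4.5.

Lagrange interpolation formula:
P(x) = Σ yᵢ × Lᵢ(x)
where Lᵢ(x) = Π_{j≠i} (x - xⱼ)/(xᵢ - xⱼ)

L_0(4.5) = (4.5 - 5)/(4 - 5) × (4.5 - 6)/(4 - 6) × (4.5 - 7)/(4 - 7) = 0.312500
L_1(4.5) = (4.5 - 4)/(5 - 4) × (4.5 - 6)/(5 - 6) × (4.5 - 7)/(5 - 7) = 0.937500
L_2(4.5) = (4.5 - 4)/(6 - 4) × (4.5 - 5)/(6 - 5) × (4.5 - 7)/(6 - 7) = -0.312500
L_3(4.5) = (4.5 - 4)/(7 - 4) × (4.5 - 5)/(7 - 5) × (4.5 - 6)/(7 - 6) = 0.062500

P(4.5) = 7×L_0(4.5) + 12×L_1(4.5) + 2×L_2(4.5) + (-4)×L_3(4.5)
P(4.5) = 12.562500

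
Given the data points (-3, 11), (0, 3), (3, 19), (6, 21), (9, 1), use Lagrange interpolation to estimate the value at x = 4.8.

Lagrange interpolation formula:
P(x) = Σ yᵢ × Lᵢ(x)
where Lᵢ(x) = Π_{j≠i} (x - xⱼ)/(xᵢ - xⱼ)

L_0(4.8) = (4.8 - 0)/(-3 - 0) × (4.8 - 3)/(-3 - 3) × (4.8 - 6)/(-3 - 6) × (4.8 - 9)/(-3 - 9) = 0.022400
L_1(4.8) = (4.8 - (-3))/(0 - (-3)) × (4.8 - 3)/(0 - 3) × (4.8 - 6)/(0 - 6) × (4.8 - 9)/(0 - 9) = -0.145600
L_2(4.8) = (4.8 - (-3))/(3 - (-3)) × (4.8 - 0)/(3 - 0) × (4.8 - 6)/(3 - 6) × (4.8 - 9)/(3 - 9) = 0.582400
L_3(4.8) = (4.8 - (-3))/(6 - (-3)) × (4.8 - 0)/(6 - 0) × (4.8 - 3)/(6 - 3) × (4.8 - 9)/(6 - 9) = 0.582400
L_4(4.8) = (4.8 - (-3))/(9 - (-3)) × (4.8 - 0)/(9 - 0) × (4.8 - 3)/(9 - 3) × (4.8 - 6)/(9 - 6) = -0.041600

P(4.8) = 11×L_0(4.8) + 3×L_1(4.8) + 19×L_2(4.8) + 21×L_3(4.8) + 1×L_4(4.8)
P(4.8) = 23.064000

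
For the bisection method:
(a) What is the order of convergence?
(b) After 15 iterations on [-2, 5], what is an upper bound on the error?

(a) Bisection has linear (order 1) convergence; the error is halved each step.

(b) Error bound = (b-a)/2^n = (5 - (-2))/2^{15}
    = 7/2^{15}

(a) 1 (linear); (b) error ≤ 2.14e-04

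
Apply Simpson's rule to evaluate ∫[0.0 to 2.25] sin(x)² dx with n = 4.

f(x) = sin(x)²
a = 0.0, b = 2.25, n = 4
h = (b - a)/n = 0.562500

Simpson's rule: (h/3)[f(x₀) + 4f(x₁) + 2f(x₂) + ... + f(xₙ)]

x_0 = 0.0000, f(x_0) = 0.000000, coefficient = 1
x_1 = 0.5625, f(x_1) = 0.284412, coefficient = 4
x_2 = 1.1250, f(x_2) = 0.814087, coefficient = 2
x_3 = 1.6875, f(x_3) = 0.986442, coefficient = 4
x_4 = 2.2500, f(x_4) = 0.605398, coefficient = 1

I ≈ (0.562500/3) × 7.316986 = 1.371935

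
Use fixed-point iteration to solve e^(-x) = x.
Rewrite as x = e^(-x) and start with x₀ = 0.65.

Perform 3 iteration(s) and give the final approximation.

Equation: e^(-x) = x
Fixed-point form: x = e^(-x)
x₀ = 0.65

x_1 = g(0.650000) = 0.522046
x_2 = g(0.522046) = 0.593306
x_3 = g(0.593306) = 0.552498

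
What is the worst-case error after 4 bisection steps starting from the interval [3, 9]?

Bisection error bound: |error| ≤ (b-a)/2^n
|error| ≤ (9 - 3)/2^4 = 6/2^4
|error| ≤ 0.3750000000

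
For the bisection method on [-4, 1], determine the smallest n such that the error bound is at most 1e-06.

We need (b-a)/2^n ≤ 1e-06
(1 - (-4))/2^n ≤ 1e-06
5/2^n ≤ 1e-06
2^n ≥ 5000000
n ≥ log₂(5000000) = 22.25
n ≥ 23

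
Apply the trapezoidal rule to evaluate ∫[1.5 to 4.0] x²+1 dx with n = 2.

f(x) = x²+1
a = 1.5, b = 4.0, n = 2
h = (b - a)/n = 1.250000

Trapezoidal rule: (h/2)[f(x₀) + 2f(x₁) + 2f(x₂) + ... + f(xₙ)]

x_0 = 1.5000, f(x_0) = 3.250000, coefficient = 1
x_1 = 2.7500, f(x_1) = 8.562500, coefficient = 2
x_2 = 4.0000, f(x_2) = 17.000000, coefficient = 1

I ≈ (1.250000/2) × 37.375000 = 23.359375
Exact value: 22.708333
Error: 0.651042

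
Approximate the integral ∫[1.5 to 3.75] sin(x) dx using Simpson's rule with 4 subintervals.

f(x) = sin(x)
a = 1.5, b = 3.75, n = 4
h = (b - a)/n = 0.562500

Simpson's rule: (h/3)[f(x₀) + 4f(x₁) + 2f(x₂) + ... + f(xₙ)]

x_0 = 1.5000, f(x_0) = 0.997495, coefficient = 1
x_1 = 2.0625, f(x_1) = 0.881530, coefficient = 4
x_2 = 2.6250, f(x_2) = 0.493920, coefficient = 2
x_3 = 3.1875, f(x_3) = -0.045891, coefficient = 4
x_4 = 3.7500, f(x_4) = -0.571561, coefficient = 1

I ≈ (0.562500/3) × 4.756329 = 0.891812
Exact value: 0.891297
Error: 0.000515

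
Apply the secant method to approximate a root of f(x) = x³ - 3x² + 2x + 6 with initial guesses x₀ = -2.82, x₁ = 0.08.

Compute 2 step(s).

f(x) = x³ - 3x² + 2x + 6
x₀ = -2.82, x₁ = 0.08

Secant formula: x_{n+1} = x_n - f(x_n)(x_n - x_{n-1})/(f(x_n) - f(x_{n-1}))

Iteration 1:
  f(-2.820000) = -45.922968
  f(0.080000) = 6.141312
  x_2 = 0.080000 - 6.141312×(0.080000 - (-2.820000))/(6.141312 - (-45.922968))
       = -0.262073
Iteration 2:
  f(0.080000) = 6.141312
  f(-0.262073) = 5.251806
  x_3 = -0.262073 - 5.251806×(-0.262073 - 0.080000)/(5.251806 - 6.141312)
       = -2.281737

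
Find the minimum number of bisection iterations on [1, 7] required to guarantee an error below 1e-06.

We need (b-a)/2^n ≤ 1e-06
(7 - 1)/2^n ≤ 1e-06
6/2^n ≤ 1e-06
2^n ≥ 6000000
n ≥ log₂(6000000) = 22.52
n ≥ 23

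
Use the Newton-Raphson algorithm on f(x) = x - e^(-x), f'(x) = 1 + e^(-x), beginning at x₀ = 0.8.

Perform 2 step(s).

f(x) = x - e^(-x)
f'(x) = 1 + e^(-x)
x₀ = 0.8

Newton-Raphson formula: x_{n+1} = x_n - f(x_n)/f'(x_n)

Iteration 1:
  f(0.800000) = 0.350671
  f'(0.800000) = 1.449329
  x_1 = 0.800000 - 0.350671/1.449329 = 0.558046
Iteration 2:
  f(0.558046) = -0.014280
  f'(0.558046) = 1.572326
  x_2 = 0.558046 - (-0.014280)/1.572326 = 0.567128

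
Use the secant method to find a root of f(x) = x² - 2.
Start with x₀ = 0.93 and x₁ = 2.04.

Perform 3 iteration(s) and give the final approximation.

f(x) = x² - 2
x₀ = 0.93, x₁ = 2.04

Secant formula: x_{n+1} = x_n - f(x_n)(x_n - x_{n-1})/(f(x_n) - f(x_{n-1}))

Iteration 1:
  f(0.930000) = -1.135100
  f(2.040000) = 2.161600
  x_2 = 2.040000 - 2.161600×(2.040000 - 0.930000)/(2.161600 - (-1.135100))
       = 1.312189
Iteration 2:
  f(2.040000) = 2.161600
  f(1.312189) = -0.278161
  x_3 = 1.312189 - (-0.278161)×(1.312189 - 2.040000)/(-0.278161 - 2.161600)
       = 1.395168
Iteration 3:
  f(1.312189) = -0.278161
  f(1.395168) = -0.053508
  x_4 = 1.395168 - (-0.053508)×(1.395168 - 1.312189)/(-0.053508 - (-0.278161))
       = 1.414931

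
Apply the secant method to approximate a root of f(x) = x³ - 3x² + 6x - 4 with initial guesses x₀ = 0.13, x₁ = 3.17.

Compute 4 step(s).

f(x) = x³ - 3x² + 6x - 4
x₀ = 0.13, x₁ = 3.17

Secant formula: x_{n+1} = x_n - f(x_n)(x_n - x_{n-1})/(f(x_n) - f(x_{n-1}))

Iteration 1:
  f(0.130000) = -3.268503
  f(3.170000) = 16.728313
  x_2 = 3.170000 - 16.728313×(3.170000 - 0.130000)/(16.728313 - (-3.268503))
       = 0.626892
Iteration 2:
  f(3.170000) = 16.728313
  f(0.626892) = -1.171266
  x_3 = 0.626892 - (-1.171266)×(0.626892 - 3.170000)/(-1.171266 - 16.728313)
       = 0.793301
Iteration 3:
  f(0.626892) = -1.171266
  f(0.793301) = -0.628929
  x_4 = 0.793301 - (-0.628929)×(0.793301 - 0.626892)/(-0.628929 - (-1.171266))
       = 0.986280
Iteration 4:
  f(0.793301) = -0.628929
  f(0.986280) = -0.041164
  x_5 = 0.986280 - (-0.041164)×(0.986280 - 0.793301)/(-0.041164 - (-0.628929))
       = 0.999795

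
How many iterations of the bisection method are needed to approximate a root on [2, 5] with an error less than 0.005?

We need (b-a)/2^n ≤ 0.005
(5 - 2)/2^n ≤ 0.005
3/2^n ≤ 0.005
2^n ≥ 600
n ≥ log₂(600) = 9.23
n ≥ 10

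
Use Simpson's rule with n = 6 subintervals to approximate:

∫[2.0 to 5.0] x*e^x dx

f(x) = x*e^x
a = 2.0, b = 5.0, n = 6
h = (b - a)/n = 0.500000

Simpson's rule: (h/3)[f(x₀) + 4f(x₁) + 2f(x₂) + ... + f(xₙ)]

x_0 = 2.0000, f(x_0) = 14.778112, coefficient = 1
x_1 = 2.5000, f(x_1) = 30.456235, coefficient = 4
x_2 = 3.0000, f(x_2) = 60.256611, coefficient = 2
x_3 = 3.5000, f(x_3) = 115.904082, coefficient = 4
x_4 = 4.0000, f(x_4) = 218.392600, coefficient = 2
x_5 = 4.5000, f(x_5) = 405.077091, coefficient = 4
x_6 = 5.0000, f(x_6) = 742.065796, coefficient = 1

I ≈ (0.500000/3) × 3519.891960 = 586.648660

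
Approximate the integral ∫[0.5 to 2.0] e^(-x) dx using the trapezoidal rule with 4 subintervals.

f(x) = e^(-x)
a = 0.5, b = 2.0, n = 4
h = (b - a)/n = 0.375000

Trapezoidal rule: (h/2)[f(x₀) + 2f(x₁) + 2f(x₂) + ... + f(xₙ)]

x_0 = 0.5000, f(x_0) = 0.606531, coefficient = 1
x_1 = 0.8750, f(x_1) = 0.416862, coefficient = 2
x_2 = 1.2500, f(x_2) = 0.286505, coefficient = 2
x_3 = 1.6250, f(x_3) = 0.196912, coefficient = 2
x_4 = 2.0000, f(x_4) = 0.135335, coefficient = 1

I ≈ (0.375000/2) × 2.542423 = 0.476704
Exact value: 0.471195
Error: 0.005509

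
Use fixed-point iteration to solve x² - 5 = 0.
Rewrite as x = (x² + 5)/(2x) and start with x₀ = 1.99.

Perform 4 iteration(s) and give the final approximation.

Equation: x² - 5 = 0
Fixed-point form: x = (x² + 5)/(2x)
x₀ = 1.99

x_1 = g(1.990000) = 2.251281
x_2 = g(2.251281) = 2.236119
x_3 = g(2.236119) = 2.236068
x_4 = g(2.236068) = 2.236068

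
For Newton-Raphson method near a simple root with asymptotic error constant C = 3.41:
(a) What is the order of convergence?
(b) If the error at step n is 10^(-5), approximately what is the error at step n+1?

(a) Newton-Raphson has quadratic (order 2) convergence near simple roots.
    This means |e_{n+1}| ≈ C|e_n|².

(b) With |e_n| = 10^(-5) and C = 3.41:
    |e_{n+1}| ≈ 3.41 × (10^(-5))² = 3.41 × 10^(-10)

(a) 2 (quadratic); (b) |e_{n+1}| ≈ 3.410e-10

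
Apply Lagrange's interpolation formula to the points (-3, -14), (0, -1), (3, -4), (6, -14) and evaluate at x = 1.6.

Lagrange interpolation formula:
P(x) = Σ yᵢ × Lᵢ(x)
where Lᵢ(x) = Π_{j≠i} (x - xⱼ)/(xᵢ - xⱼ)

L_0(1.6) = (1.6 - 0)/(-3 - 0) × (1.6 - 3)/(-3 - 3) × (1.6 - 6)/(-3 - 6) = -0.060840
L_1(1.6) = (1.6 - (-3))/(0 - (-3)) × (1.6 - 3)/(0 - 3) × (1.6 - 6)/(0 - 6) = 0.524741
L_2(1.6) = (1.6 - (-3))/(3 - (-3)) × (1.6 - 0)/(3 - 0) × (1.6 - 6)/(3 - 6) = 0.599704
L_3(1.6) = (1.6 - (-3))/(6 - (-3)) × (1.6 - 0)/(6 - 0) × (1.6 - 3)/(6 - 3) = -0.063605

P(1.6) = (-14)×L_0(1.6) + (-1)×L_1(1.6) + (-4)×L_2(1.6) + (-14)×L_3(1.6)
P(1.6) = -1.181333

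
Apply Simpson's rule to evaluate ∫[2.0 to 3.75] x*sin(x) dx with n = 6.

f(x) = x*sin(x)
a = 2.0, b = 3.75, n = 6
h = (b - a)/n = 0.291667

Simpson's rule: (h/3)[f(x₀) + 4f(x₁) + 2f(x₂) + ... + f(xₙ)]

x_0 = 2.0000, f(x_0) = 1.818595, coefficient = 1
x_1 = 2.2917, f(x_1) = 1.721572, coefficient = 4
x_2 = 2.5833, f(x_2) = 1.368419, coefficient = 2
x_3 = 2.8750, f(x_3) = 0.757407, coefficient = 4
x_4 = 3.1667, f(x_4) = -0.079393, coefficient = 2
x_5 = 3.4583, f(x_5) = -1.077171, coefficient = 4
x_6 = 3.7500, f(x_6) = -2.143355, coefficient = 1

I ≈ (0.291667/3) × 7.860528 = 0.764218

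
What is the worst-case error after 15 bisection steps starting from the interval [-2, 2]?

Bisection error bound: |error| ≤ (b-a)/2^n
|error| ≤ (2 - (-2))/2^15 = 4/2^15
|error| ≤ 0.0001220703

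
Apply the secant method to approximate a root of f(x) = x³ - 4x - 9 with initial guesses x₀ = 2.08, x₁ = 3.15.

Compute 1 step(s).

f(x) = x³ - 4x - 9
x₀ = 2.08, x₁ = 3.15

Secant formula: x_{n+1} = x_n - f(x_n)(x_n - x_{n-1})/(f(x_n) - f(x_{n-1}))

Iteration 1:
  f(2.080000) = -8.321088
  f(3.150000) = 9.655875
  x_2 = 3.150000 - 9.655875×(3.150000 - 2.080000)/(9.655875 - (-8.321088))
       = 2.575276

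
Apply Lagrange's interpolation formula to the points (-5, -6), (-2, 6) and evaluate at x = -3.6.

Lagrange interpolation formula:
P(x) = Σ yᵢ × Lᵢ(x)
where Lᵢ(x) = Π_{j≠i} (x - xⱼ)/(xᵢ - xⱼ)

L_0(-3.6) = (-3.6 - (-2))/(-5 - (-2)) = 0.533333
L_1(-3.6) = (-3.6 - (-5))/(-2 - (-5)) = 0.466667

P(-3.6) = (-6)×L_0(-3.6) + 6×L_1(-3.6)
P(-3.6) = -0.400000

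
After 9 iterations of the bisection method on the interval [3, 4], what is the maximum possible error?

Bisection error bound: |error| ≤ (b-a)/2^n
|error| ≤ (4 - 3)/2^9 = 1/2^9
|error| ≤ 0.0019531250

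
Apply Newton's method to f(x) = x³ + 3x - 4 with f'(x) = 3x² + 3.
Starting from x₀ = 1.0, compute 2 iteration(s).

f(x) = x³ + 3x - 4
f'(x) = 3x² + 3
x₀ = 1.0

Newton-Raphson formula: x_{n+1} = x_n - f(x_n)/f'(x_n)

Iteration 1:
  f(1.000000) = 0.000000
  f'(1.000000) = 6.000000
  x_1 = 1.000000 - 0.000000/6.000000 = 1.000000
Iteration 2:
  f(1.000000) = 0.000000
  f'(1.000000) = 6.000000
  x_2 = 1.000000 - 0.000000/6.000000 = 1.000000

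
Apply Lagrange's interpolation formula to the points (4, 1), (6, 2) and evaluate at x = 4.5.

Lagrange interpolation formula:
P(x) = Σ yᵢ × Lᵢ(x)
where Lᵢ(x) = Π_{j≠i} (x - xⱼ)/(xᵢ - xⱼ)

L_0(4.5) = (4.5 - 6)/(4 - 6) = 0.750000
L_1(4.5) = (4.5 - 4)/(6 - 4) = 0.250000

P(4.5) = 1×L_0(4.5) + 2×L_1(4.5)
P(4.5) = 1.250000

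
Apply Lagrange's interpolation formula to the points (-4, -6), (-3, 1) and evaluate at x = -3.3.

Lagrange interpolation formula:
P(x) = Σ yᵢ × Lᵢ(x)
where Lᵢ(x) = Π_{j≠i} (x - xⱼ)/(xᵢ - xⱼ)

L_0(-3.3) = (-3.3 - (-3))/(-4 - (-3)) = 0.300000
L_1(-3.3) = (-3.3 - (-4))/(-3 - (-4)) = 0.700000

P(-3.3) = (-6)×L_0(-3.3) + 1×L_1(-3.3)
P(-3.3) = -1.100000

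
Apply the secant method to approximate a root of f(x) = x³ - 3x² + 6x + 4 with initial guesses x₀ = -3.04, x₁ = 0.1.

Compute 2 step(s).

f(x) = x³ - 3x² + 6x + 4
x₀ = -3.04, x₁ = 0.1

Secant formula: x_{n+1} = x_n - f(x_n)(x_n - x_{n-1})/(f(x_n) - f(x_{n-1}))

Iteration 1:
  f(-3.040000) = -70.059264
  f(0.100000) = 4.571000
  x_2 = 0.100000 - 4.571000×(0.100000 - (-3.040000))/(4.571000 - (-70.059264))
       = -0.092321
Iteration 2:
  f(0.100000) = 4.571000
  f(-0.092321) = 3.419720
  x_3 = -0.092321 - 3.419720×(-0.092321 - 0.100000)/(3.419720 - 4.571000)
       = -0.663583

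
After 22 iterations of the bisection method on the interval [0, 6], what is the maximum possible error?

Bisection error bound: |error| ≤ (b-a)/2^n
|error| ≤ (6 - 0)/2^22 = 6/2^22
|error| ≤ 0.0000014305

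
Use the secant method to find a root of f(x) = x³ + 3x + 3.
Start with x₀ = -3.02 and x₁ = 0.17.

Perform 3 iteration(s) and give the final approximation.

f(x) = x³ + 3x + 3
x₀ = -3.02, x₁ = 0.17

Secant formula: x_{n+1} = x_n - f(x_n)(x_n - x_{n-1})/(f(x_n) - f(x_{n-1}))

Iteration 1:
  f(-3.020000) = -33.603608
  f(0.170000) = 3.514913
  x_2 = 0.170000 - 3.514913×(0.170000 - (-3.020000))/(3.514913 - (-33.603608))
       = -0.132075
Iteration 2:
  f(0.170000) = 3.514913
  f(-0.132075) = 2.601472
  x_3 = -0.132075 - 2.601472×(-0.132075 - 0.170000)/(2.601472 - 3.514913)
       = -0.992381
Iteration 3:
  f(-0.132075) = 2.601472
  f(-0.992381) = -0.954459
  x_4 = -0.992381 - (-0.954459)×(-0.992381 - (-0.132075))/(-0.954459 - 2.601472)
       = -0.761463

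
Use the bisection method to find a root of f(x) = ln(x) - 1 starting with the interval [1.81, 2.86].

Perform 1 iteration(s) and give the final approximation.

f(x) = ln(x) - 1
Initial interval: [1.81, 2.86]

Iteration 1:
  c_1 = (1.810000 + 2.860000)/2 = 2.335000
  f(c_1) = f(2.335000) = -0.151988
  f(a) × f(c) ≥ 0, new interval: [2.335000, 2.860000]

After 1 iteration(s), the approximation is c_1 = 2.335000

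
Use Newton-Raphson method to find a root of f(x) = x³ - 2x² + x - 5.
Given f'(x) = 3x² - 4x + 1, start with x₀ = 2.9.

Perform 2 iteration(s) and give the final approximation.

f(x) = x³ - 2x² + x - 5
f'(x) = 3x² - 4x + 1
x₀ = 2.9

Newton-Raphson formula: x_{n+1} = x_n - f(x_n)/f'(x_n)

Iteration 1:
  f(2.900000) = 5.469000
  f'(2.900000) = 14.630000
  x_1 = 2.900000 - 5.469000/14.630000 = 2.526179
Iteration 2:
  f(2.526179) = 0.884033
  f'(2.526179) = 10.040026
  x_2 = 2.526179 - 0.884033/10.040026 = 2.438128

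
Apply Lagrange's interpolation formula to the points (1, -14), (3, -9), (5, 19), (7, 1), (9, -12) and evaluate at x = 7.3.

Lagrange interpolation formula:
P(x) = Σ yᵢ × Lᵢ(x)
where Lᵢ(x) = Π_{j≠i} (x - xⱼ)/(xᵢ - xⱼ)

L_0(7.3) = (7.3 - 3)/(1 - 3) × (7.3 - 5)/(1 - 5) × (7.3 - 7)/(1 - 7) × (7.3 - 9)/(1 - 9) = -0.013135
L_1(7.3) = (7.3 - 1)/(3 - 1) × (7.3 - 5)/(3 - 5) × (7.3 - 7)/(3 - 7) × (7.3 - 9)/(3 - 9) = 0.076978
L_2(7.3) = (7.3 - 1)/(5 - 1) × (7.3 - 3)/(5 - 3) × (7.3 - 7)/(5 - 7) × (7.3 - 9)/(5 - 9) = -0.215873
L_3(7.3) = (7.3 - 1)/(7 - 1) × (7.3 - 3)/(7 - 3) × (7.3 - 5)/(7 - 5) × (7.3 - 9)/(7 - 9) = 1.103353
L_4(7.3) = (7.3 - 1)/(9 - 1) × (7.3 - 3)/(9 - 3) × (7.3 - 5)/(9 - 5) × (7.3 - 7)/(9 - 7) = 0.048677

P(7.3) = (-14)×L_0(7.3) + (-9)×L_1(7.3) + 19×L_2(7.3) + 1×L_3(7.3) + (-12)×L_4(7.3)
P(7.3) = -4.091281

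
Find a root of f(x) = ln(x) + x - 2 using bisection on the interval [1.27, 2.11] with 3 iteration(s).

f(x) = ln(x) + x - 2
Initial interval: [1.27, 2.11]

Iteration 1:
  c_1 = (1.270000 + 2.110000)/2 = 1.690000
  f(c_1) = f(1.690000) = 0.214729
  f(a) × f(c) < 0, new interval: [1.270000, 1.690000]
Iteration 2:
  c_2 = (1.270000 + 1.690000)/2 = 1.480000
  f(c_2) = f(1.480000) = -0.127958
  f(a) × f(c) ≥ 0, new interval: [1.480000, 1.690000]
Iteration 3:
  c_3 = (1.480000 + 1.690000)/2 = 1.585000
  f(c_3) = f(1.585000) = 0.045584
  f(a) × f(c) < 0, new interval: [1.480000, 1.585000]

After 3 iteration(s), the approximation is c_3 = 1.585000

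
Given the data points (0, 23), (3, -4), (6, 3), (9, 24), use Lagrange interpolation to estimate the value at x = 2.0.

Lagrange interpolation formula:
P(x) = Σ yᵢ × Lᵢ(x)
where Lᵢ(x) = Π_{j≠i} (x - xⱼ)/(xᵢ - xⱼ)

L_0(2.0) = (2.0 - 3)/(0 - 3) × (2.0 - 6)/(0 - 6) × (2.0 - 9)/(0 - 9) = 0.172840
L_1(2.0) = (2.0 - 0)/(3 - 0) × (2.0 - 6)/(3 - 6) × (2.0 - 9)/(3 - 9) = 1.037037
L_2(2.0) = (2.0 - 0)/(6 - 0) × (2.0 - 3)/(6 - 3) × (2.0 - 9)/(6 - 9) = -0.259259
L_3(2.0) = (2.0 - 0)/(9 - 0) × (2.0 - 3)/(9 - 3) × (2.0 - 6)/(9 - 6) = 0.049383

P(2.0) = 23×L_0(2.0) + (-4)×L_1(2.0) + 3×L_2(2.0) + 24×L_3(2.0)
P(2.0) = 0.234568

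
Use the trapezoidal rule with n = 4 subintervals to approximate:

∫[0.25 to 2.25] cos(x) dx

f(x) = cos(x)
a = 0.25, b = 2.25, n = 4
h = (b - a)/n = 0.500000

Trapezoidal rule: (h/2)[f(x₀) + 2f(x₁) + 2f(x₂) + ... + f(xₙ)]

x_0 = 0.2500, f(x_0) = 0.968912, coefficient = 1
x_1 = 0.7500, f(x_1) = 0.731689, coefficient = 2
x_2 = 1.2500, f(x_2) = 0.315322, coefficient = 2
x_3 = 1.7500, f(x_3) = -0.178246, coefficient = 2
x_4 = 2.2500, f(x_4) = -0.628174, coefficient = 1

I ≈ (0.500000/2) × 2.078269 = 0.519567
Exact value: 0.530669
Error: 0.011102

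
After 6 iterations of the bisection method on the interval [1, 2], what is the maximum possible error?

Bisection error bound: |error| ≤ (b-a)/2^n
|error| ≤ (2 - 1)/2^6 = 1/2^6
|error| ≤ 0.0156250000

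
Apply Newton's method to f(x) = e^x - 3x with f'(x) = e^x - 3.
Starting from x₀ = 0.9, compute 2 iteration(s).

f(x) = e^x - 3x
f'(x) = e^x - 3
x₀ = 0.9

Newton-Raphson formula: x_{n+1} = x_n - f(x_n)/f'(x_n)

Iteration 1:
  f(0.900000) = -0.240397
  f'(0.900000) = -0.540397
  x_1 = 0.900000 - (-0.240397)/(-0.540397) = 0.455148
Iteration 2:
  f(0.455148) = 0.210963
  f'(0.455148) = -1.423594
  x_2 = 0.455148 - 0.210963/(-1.423594) = 0.603338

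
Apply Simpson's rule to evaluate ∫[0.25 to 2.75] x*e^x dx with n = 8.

f(x) = x*e^x
a = 0.25, b = 2.75, n = 8
h = (b - a)/n = 0.312500

Simpson's rule: (h/3)[f(x₀) + 4f(x₁) + 2f(x₂) + ... + f(xₙ)]

x_0 = 0.2500, f(x_0) = 0.321006, coefficient = 1
x_1 = 0.5625, f(x_1) = 0.987218, coefficient = 4
x_2 = 0.8750, f(x_2) = 2.099016, coefficient = 2
x_3 = 1.1875, f(x_3) = 3.893663, coefficient = 4
x_4 = 1.5000, f(x_4) = 6.722534, coefficient = 2
x_5 = 1.8125, f(x_5) = 11.102909, coefficient = 4
x_6 = 2.1250, f(x_6) = 17.792407, coefficient = 2
x_7 = 2.4375, f(x_7) = 27.895710, coefficient = 4
x_8 = 2.7500, f(x_8) = 43.017238, coefficient = 1

I ≈ (0.312500/3) × 272.084156 = 28.342100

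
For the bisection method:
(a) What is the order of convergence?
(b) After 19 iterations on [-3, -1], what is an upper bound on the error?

(a) Bisection has linear (order 1) convergence; the error is halved each step.

(b) Error bound = (b-a)/2^n = (-1 - (-3))/2^{19}
    = 2/2^{19}

(a) 1 (linear); (b) error ≤ 3.81e-06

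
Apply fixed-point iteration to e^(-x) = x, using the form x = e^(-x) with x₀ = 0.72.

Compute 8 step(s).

Equation: e^(-x) = x
Fixed-point form: x = e^(-x)
x₀ = 0.72

x_1 = g(0.720000) = 0.486752
x_2 = g(0.486752) = 0.614619
x_3 = g(0.614619) = 0.540847
x_4 = g(0.540847) = 0.582255
x_5 = g(0.582255) = 0.558637
x_6 = g(0.558637) = 0.571988
x_7 = g(0.571988) = 0.564402
x_8 = g(0.564402) = 0.568700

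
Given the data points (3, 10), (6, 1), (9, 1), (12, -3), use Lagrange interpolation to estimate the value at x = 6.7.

Lagrange interpolation formula:
P(x) = Σ yᵢ × Lᵢ(x)
where Lᵢ(x) = Π_{j≠i} (x - xⱼ)/(xᵢ - xⱼ)

L_0(6.7) = (6.7 - 6)/(3 - 6) × (6.7 - 9)/(3 - 9) × (6.7 - 12)/(3 - 12) = -0.052673
L_1(6.7) = (6.7 - 3)/(6 - 3) × (6.7 - 9)/(6 - 9) × (6.7 - 12)/(6 - 12) = 0.835241
L_2(6.7) = (6.7 - 3)/(9 - 3) × (6.7 - 6)/(9 - 6) × (6.7 - 12)/(9 - 12) = 0.254204
L_3(6.7) = (6.7 - 3)/(12 - 3) × (6.7 - 6)/(12 - 6) × (6.7 - 9)/(12 - 9) = -0.036772

P(6.7) = 10×L_0(6.7) + 1×L_1(6.7) + 1×L_2(6.7) + (-3)×L_3(6.7)
P(6.7) = 0.673031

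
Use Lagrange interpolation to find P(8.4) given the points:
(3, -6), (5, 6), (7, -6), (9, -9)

Lagrange interpolation formula:
P(x) = Σ yᵢ × Lᵢ(x)
where Lᵢ(x) = Π_{j≠i} (x - xⱼ)/(xᵢ - xⱼ)

L_0(8.4) = (8.4 - 5)/(3 - 5) × (8.4 - 7)/(3 - 7) × (8.4 - 9)/(3 - 9) = 0.059500
L_1(8.4) = (8.4 - 3)/(5 - 3) × (8.4 - 7)/(5 - 7) × (8.4 - 9)/(5 - 9) = -0.283500
L_2(8.4) = (8.4 - 3)/(7 - 3) × (8.4 - 5)/(7 - 5) × (8.4 - 9)/(7 - 9) = 0.688500
L_3(8.4) = (8.4 - 3)/(9 - 3) × (8.4 - 5)/(9 - 5) × (8.4 - 7)/(9 - 7) = 0.535500

P(8.4) = (-6)×L_0(8.4) + 6×L_1(8.4) + (-6)×L_2(8.4) + (-9)×L_3(8.4)
P(8.4) = -11.008500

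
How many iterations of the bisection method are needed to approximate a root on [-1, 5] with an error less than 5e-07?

We need (b-a)/2^n ≤ 5e-07
(5 - (-1))/2^n ≤ 5e-07
6/2^n ≤ 5e-07
2^n ≥ 12000000
n ≥ log₂(12000000) = 23.52
n ≥ 24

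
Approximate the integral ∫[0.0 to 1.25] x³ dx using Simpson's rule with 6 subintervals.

f(x) = x³
a = 0.0, b = 1.25, n = 6
h = (b - a)/n = 0.208333

Simpson's rule: (h/3)[f(x₀) + 4f(x₁) + 2f(x₂) + ... + f(xₙ)]

x_0 = 0.0000, f(x_0) = 0.000000, coefficient = 1
x_1 = 0.2083, f(x_1) = 0.009042, coefficient = 4
x_2 = 0.4167, f(x_2) = 0.072338, coefficient = 2
x_3 = 0.6250, f(x_3) = 0.244141, coefficient = 4
x_4 = 0.8333, f(x_4) = 0.578704, coefficient = 2
x_5 = 1.0417, f(x_5) = 1.130281, coefficient = 4
x_6 = 1.2500, f(x_6) = 1.953125, coefficient = 1

I ≈ (0.208333/3) × 8.789062 = 0.610352
Exact value: 0.610352
Error: 0.000000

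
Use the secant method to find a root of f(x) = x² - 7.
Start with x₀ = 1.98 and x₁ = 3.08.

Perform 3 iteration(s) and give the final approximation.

f(x) = x² - 7
x₀ = 1.98, x₁ = 3.08

Secant formula: x_{n+1} = x_n - f(x_n)(x_n - x_{n-1})/(f(x_n) - f(x_{n-1}))

Iteration 1:
  f(1.980000) = -3.079600
  f(3.080000) = 2.486400
  x_2 = 3.080000 - 2.486400×(3.080000 - 1.980000)/(2.486400 - (-3.079600))
       = 2.588617
Iteration 2:
  f(3.080000) = 2.486400
  f(2.588617) = -0.299064
  x_3 = 2.588617 - (-0.299064)×(2.588617 - 3.080000)/(-0.299064 - 2.486400)
       = 2.641374
Iteration 3:
  f(2.588617) = -0.299064
  f(2.641374) = -0.023141
  x_4 = 2.641374 - (-0.023141)×(2.641374 - 2.588617)/(-0.023141 - (-0.299064))
       = 2.645799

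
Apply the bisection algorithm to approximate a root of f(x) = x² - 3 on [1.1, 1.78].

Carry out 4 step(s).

f(x) = x² - 3
Initial interval: [1.1, 1.78]

Iteration 1:
  c_1 = (1.100000 + 1.780000)/2 = 1.440000
  f(c_1) = f(1.440000) = -0.926400
  f(a) × f(c) ≥ 0, new interval: [1.440000, 1.780000]
Iteration 2:
  c_2 = (1.440000 + 1.780000)/2 = 1.610000
  f(c_2) = f(1.610000) = -0.407900
  f(a) × f(c) ≥ 0, new interval: [1.610000, 1.780000]
Iteration 3:
  c_3 = (1.610000 + 1.780000)/2 = 1.695000
  f(c_3) = f(1.695000) = -0.126975
  f(a) × f(c) ≥ 0, new interval: [1.695000, 1.780000]
Iteration 4:
  c_4 = (1.695000 + 1.780000)/2 = 1.737500
  f(c_4) = f(1.737500) = 0.018906
  f(a) × f(c) < 0, new interval: [1.695000, 1.737500]

After 4 iteration(s), the approximation is c_4 = 1.737500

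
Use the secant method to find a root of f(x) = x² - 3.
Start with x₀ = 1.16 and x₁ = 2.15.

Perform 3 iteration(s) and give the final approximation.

f(x) = x² - 3
x₀ = 1.16, x₁ = 2.15

Secant formula: x_{n+1} = x_n - f(x_n)(x_n - x_{n-1})/(f(x_n) - f(x_{n-1}))

Iteration 1:
  f(1.160000) = -1.654400
  f(2.150000) = 1.622500
  x_2 = 2.150000 - 1.622500×(2.150000 - 1.160000)/(1.622500 - (-1.654400))
       = 1.659819
Iteration 2:
  f(2.150000) = 1.622500
  f(1.659819) = -0.245002
  x_3 = 1.659819 - (-0.245002)×(1.659819 - 2.150000)/(-0.245002 - 1.622500)
       = 1.724127
Iteration 3:
  f(1.659819) = -0.245002
  f(1.724127) = -0.027387
  x_4 = 1.724127 - (-0.027387)×(1.724127 - 1.659819)/(-0.027387 - (-0.245002))
       = 1.732220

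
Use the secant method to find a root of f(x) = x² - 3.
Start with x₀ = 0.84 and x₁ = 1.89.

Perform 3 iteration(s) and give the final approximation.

f(x) = x² - 3
x₀ = 0.84, x₁ = 1.89

Secant formula: x_{n+1} = x_n - f(x_n)(x_n - x_{n-1})/(f(x_n) - f(x_{n-1}))

Iteration 1:
  f(0.840000) = -2.294400
  f(1.890000) = 0.572100
  x_2 = 1.890000 - 0.572100×(1.890000 - 0.840000)/(0.572100 - (-2.294400))
       = 1.680440
Iteration 2:
  f(1.890000) = 0.572100
  f(1.680440) = -0.176123
  x_3 = 1.680440 - (-0.176123)×(1.680440 - 1.890000)/(-0.176123 - 0.572100)
       = 1.729768
Iteration 3:
  f(1.680440) = -0.176123
  f(1.729768) = -0.007904
  x_4 = 1.729768 - (-0.007904)×(1.729768 - 1.680440)/(-0.007904 - (-0.176123))
       = 1.732085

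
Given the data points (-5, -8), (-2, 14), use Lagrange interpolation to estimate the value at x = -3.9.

Lagrange interpolation formula:
P(x) = Σ yᵢ × Lᵢ(x)
where Lᵢ(x) = Π_{j≠i} (x - xⱼ)/(xᵢ - xⱼ)

L_0(-3.9) = (-3.9 - (-2))/(-5 - (-2)) = 0.633333
L_1(-3.9) = (-3.9 - (-5))/(-2 - (-5)) = 0.366667

P(-3.9) = (-8)×L_0(-3.9) + 14×L_1(-3.9)
P(-3.9) = 0.066667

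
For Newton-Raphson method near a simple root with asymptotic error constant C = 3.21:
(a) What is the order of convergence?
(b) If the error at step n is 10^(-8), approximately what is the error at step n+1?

(a) Newton-Raphson has quadratic (order 2) convergence near simple roots.
    This means |e_{n+1}| ≈ C|e_n|².

(b) With |e_n| = 10^(-8) and C = 3.21:
    |e_{n+1}| ≈ 3.21 × (10^(-8))² = 3.21 × 10^(-16)

(a) 2 (quadratic); (b) |e_{n+1}| ≈ 3.210e-16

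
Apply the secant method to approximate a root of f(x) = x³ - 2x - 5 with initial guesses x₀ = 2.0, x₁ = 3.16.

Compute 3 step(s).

f(x) = x³ - 2x - 5
x₀ = 2.0, x₁ = 3.16

Secant formula: x_{n+1} = x_n - f(x_n)(x_n - x_{n-1})/(f(x_n) - f(x_{n-1}))

Iteration 1:
  f(2.000000) = -1.000000
  f(3.160000) = 20.234496
  x_2 = 3.160000 - 20.234496×(3.160000 - 2.000000)/(20.234496 - (-1.000000))
       = 2.054628
Iteration 2:
  f(3.160000) = 20.234496
  f(2.054628) = -0.435651
  x_3 = 2.054628 - (-0.435651)×(2.054628 - 3.160000)/(-0.435651 - 20.234496)
       = 2.077925
Iteration 3:
  f(2.054628) = -0.435651
  f(2.077925) = -0.183840
  x_4 = 2.077925 - (-0.183840)×(2.077925 - 2.054628)/(-0.183840 - (-0.435651))
       = 2.094934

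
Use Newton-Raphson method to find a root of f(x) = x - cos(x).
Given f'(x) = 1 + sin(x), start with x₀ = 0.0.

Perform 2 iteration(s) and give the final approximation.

f(x) = x - cos(x)
f'(x) = 1 + sin(x)
x₀ = 0.0

Newton-Raphson formula: x_{n+1} = x_n - f(x_n)/f'(x_n)

Iteration 1:
  f(0.000000) = -1.000000
  f'(0.000000) = 1.000000
  x_1 = 0.000000 - (-1.000000)/1.000000 = 1.000000
Iteration 2:
  f(1.000000) = 0.459698
  f'(1.000000) = 1.841471
  x_2 = 1.000000 - 0.459698/1.841471 = 0.750364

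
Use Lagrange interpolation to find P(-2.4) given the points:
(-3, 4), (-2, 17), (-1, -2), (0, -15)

Lagrange interpolation formula:
P(x) = Σ yᵢ × Lᵢ(x)
where Lᵢ(x) = Π_{j≠i} (x - xⱼ)/(xᵢ - xⱼ)

L_0(-2.4) = (-2.4 - (-2))/(-3 - (-2)) × (-2.4 - (-1))/(-3 - (-1)) × (-2.4 - 0)/(-3 - 0) = 0.224000
L_1(-2.4) = (-2.4 - (-3))/(-2 - (-3)) × (-2.4 - (-1))/(-2 - (-1)) × (-2.4 - 0)/(-2 - 0) = 1.008000
L_2(-2.4) = (-2.4 - (-3))/(-1 - (-3)) × (-2.4 - (-2))/(-1 - (-2)) × (-2.4 - 0)/(-1 - 0) = -0.288000
L_3(-2.4) = (-2.4 - (-3))/(0 - (-3)) × (-2.4 - (-2))/(0 - (-2)) × (-2.4 - (-1))/(0 - (-1)) = 0.056000

P(-2.4) = 4×L_0(-2.4) + 17×L_1(-2.4) + (-2)×L_2(-2.4) + (-15)×L_3(-2.4)
P(-2.4) = 17.768000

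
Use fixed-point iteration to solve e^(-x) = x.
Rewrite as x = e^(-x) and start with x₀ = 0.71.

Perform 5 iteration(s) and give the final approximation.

Equation: e^(-x) = x
Fixed-point form: x = e^(-x)
x₀ = 0.71

x_1 = g(0.710000) = 0.491644
x_2 = g(0.491644) = 0.611620
x_3 = g(0.611620) = 0.542471
x_4 = g(0.542471) = 0.581310
x_5 = g(0.581310) = 0.559165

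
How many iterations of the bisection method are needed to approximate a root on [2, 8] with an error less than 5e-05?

We need (b-a)/2^n ≤ 5e-05
(8 - 2)/2^n ≤ 5e-05
6/2^n ≤ 5e-05
2^n ≥ 120000
n ≥ log₂(120000) = 16.87
n ≥ 17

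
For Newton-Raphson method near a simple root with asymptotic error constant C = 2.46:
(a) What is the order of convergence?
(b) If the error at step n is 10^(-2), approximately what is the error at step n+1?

(a) Newton-Raphson has quadratic (order 2) convergence near simple roots.
    This means |e_{n+1}| ≈ C|e_n|².

(b) With |e_n| = 10^(-2) and C = 2.46:
    |e_{n+1}| ≈ 2.46 × (10^(-2))² = 2.46 × 10^(-4)

(a) 2 (quadratic); (b) |e_{n+1}| ≈ 2.460e-04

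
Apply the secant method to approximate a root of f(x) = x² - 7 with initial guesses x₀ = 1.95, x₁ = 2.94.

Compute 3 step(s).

f(x) = x² - 7
x₀ = 1.95, x₁ = 2.94

Secant formula: x_{n+1} = x_n - f(x_n)(x_n - x_{n-1})/(f(x_n) - f(x_{n-1}))

Iteration 1:
  f(1.950000) = -3.197500
  f(2.940000) = 1.643600
  x_2 = 2.940000 - 1.643600×(2.940000 - 1.950000)/(1.643600 - (-3.197500))
       = 2.603885
Iteration 2:
  f(2.940000) = 1.643600
  f(2.603885) = -0.219780
  x_3 = 2.603885 - (-0.219780)×(2.603885 - 2.940000)/(-0.219780 - 1.643600)
       = 2.643529
Iteration 3:
  f(2.603885) = -0.219780
  f(2.643529) = -0.011753
  x_4 = 2.643529 - (-0.011753)×(2.643529 - 2.603885)/(-0.011753 - (-0.219780))
       = 2.645769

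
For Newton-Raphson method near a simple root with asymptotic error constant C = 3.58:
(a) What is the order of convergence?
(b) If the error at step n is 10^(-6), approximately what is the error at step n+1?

(a) Newton-Raphson has quadratic (order 2) convergence near simple roots.
    This means |e_{n+1}| ≈ C|e_n|².

(b) With |e_n| = 10^(-6) and C = 3.58:
    |e_{n+1}| ≈ 3.58 × (10^(-6))² = 3.58 × 10^(-12)

(a) 2 (quadratic); (b) |e_{n+1}| ≈ 3.580e-12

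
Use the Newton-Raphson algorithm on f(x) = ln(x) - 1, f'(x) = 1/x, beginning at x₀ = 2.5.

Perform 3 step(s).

f(x) = ln(x) - 1
f'(x) = 1/x
x₀ = 2.5

Newton-Raphson formula: x_{n+1} = x_n - f(x_n)/f'(x_n)

Iteration 1:
  f(2.500000) = -0.083709
  f'(2.500000) = 0.400000
  x_1 = 2.500000 - (-0.083709)/0.400000 = 2.709273
Iteration 2:
  f(2.709273) = -0.003320
  f'(2.709273) = 0.369103
  x_2 = 2.709273 - (-0.003320)/0.369103 = 2.718267
Iteration 3:
  f(2.718267) = -0.000005
  f'(2.718267) = 0.367881
  x_3 = 2.718267 - (-0.000005)/0.367881 = 2.718282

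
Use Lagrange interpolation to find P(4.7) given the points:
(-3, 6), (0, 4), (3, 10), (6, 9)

Lagrange interpolation formula:
P(x) = Σ yᵢ × Lᵢ(x)
where Lᵢ(x) = Π_{j≠i} (x - xⱼ)/(xᵢ - xⱼ)

L_0(4.7) = (4.7 - 0)/(-3 - 0) × (4.7 - 3)/(-3 - 3) × (4.7 - 6)/(-3 - 6) = 0.064117
L_1(4.7) = (4.7 - (-3))/(0 - (-3)) × (4.7 - 3)/(0 - 3) × (4.7 - 6)/(0 - 6) = -0.315130
L_2(4.7) = (4.7 - (-3))/(3 - (-3)) × (4.7 - 0)/(3 - 0) × (4.7 - 6)/(3 - 6) = 0.871241
L_3(4.7) = (4.7 - (-3))/(6 - (-3)) × (4.7 - 0)/(6 - 0) × (4.7 - 3)/(6 - 3) = 0.379772

P(4.7) = 6×L_0(4.7) + 4×L_1(4.7) + 10×L_2(4.7) + 9×L_3(4.7)
P(4.7) = 11.254537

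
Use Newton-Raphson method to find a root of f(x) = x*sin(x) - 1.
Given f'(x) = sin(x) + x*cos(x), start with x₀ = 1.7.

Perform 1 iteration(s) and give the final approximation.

f(x) = x*sin(x) - 1
f'(x) = sin(x) + x*cos(x)
x₀ = 1.7

Newton-Raphson formula: x_{n+1} = x_n - f(x_n)/f'(x_n)

Iteration 1:
  f(1.700000) = 0.685830
  f'(1.700000) = 0.772629
  x_1 = 1.700000 - 0.685830/0.772629 = 0.812342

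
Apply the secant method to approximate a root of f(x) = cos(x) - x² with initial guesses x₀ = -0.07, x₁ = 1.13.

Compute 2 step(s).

f(x) = cos(x) - x²
x₀ = -0.07, x₁ = 1.13

Secant formula: x_{n+1} = x_n - f(x_n)(x_n - x_{n-1})/(f(x_n) - f(x_{n-1}))

Iteration 1:
  f(-0.070000) = 0.992651
  f(1.130000) = -0.850240
  x_2 = 1.130000 - (-0.850240)×(1.130000 - (-0.070000))/(-0.850240 - 0.992651)
       = 0.576365
Iteration 2:
  f(1.130000) = -0.850240
  f(0.576365) = 0.506252
  x_3 = 0.576365 - 0.506252×(0.576365 - 1.130000)/(0.506252 - (-0.850240))
       = 0.782986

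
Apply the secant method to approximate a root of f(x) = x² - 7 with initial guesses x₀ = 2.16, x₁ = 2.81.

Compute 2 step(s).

f(x) = x² - 7
x₀ = 2.16, x₁ = 2.81

Secant formula: x_{n+1} = x_n - f(x_n)(x_n - x_{n-1})/(f(x_n) - f(x_{n-1}))

Iteration 1:
  f(2.160000) = -2.334400
  f(2.810000) = 0.896100
  x_2 = 2.810000 - 0.896100×(2.810000 - 2.160000)/(0.896100 - (-2.334400))
       = 2.629698
Iteration 2:
  f(2.810000) = 0.896100
  f(2.629698) = -0.084687
  x_3 = 2.629698 - (-0.084687)×(2.629698 - 2.810000)/(-0.084687 - 0.896100)
       = 2.645267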